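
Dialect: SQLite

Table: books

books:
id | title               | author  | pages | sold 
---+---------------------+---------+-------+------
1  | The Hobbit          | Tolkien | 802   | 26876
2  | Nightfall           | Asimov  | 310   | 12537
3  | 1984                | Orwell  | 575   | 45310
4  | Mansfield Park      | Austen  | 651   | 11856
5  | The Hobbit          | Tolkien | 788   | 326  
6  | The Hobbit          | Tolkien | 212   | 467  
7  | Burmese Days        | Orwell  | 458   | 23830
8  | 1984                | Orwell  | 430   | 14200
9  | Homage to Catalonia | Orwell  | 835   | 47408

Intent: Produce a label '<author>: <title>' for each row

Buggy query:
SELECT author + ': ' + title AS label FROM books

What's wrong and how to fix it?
Bug: SQLite uses || for string concatenation; + coerces text to numbers (yielding 0)

Fix: Use the || operator for string concatenation

Corrected query:
SELECT author || ': ' || title AS label FROM books

Result:
label                      
---------------------------
Tolkien: The Hobbit        
Asimov: Nightfall          
Orwell: 1984               
Austen: Mansfield Park     
Tolkien: The Hobbit        
Tolkien: The Hobbit        
Orwell: Burmese Days       
Orwell: 1984               
Orwell: Homage to Catalonia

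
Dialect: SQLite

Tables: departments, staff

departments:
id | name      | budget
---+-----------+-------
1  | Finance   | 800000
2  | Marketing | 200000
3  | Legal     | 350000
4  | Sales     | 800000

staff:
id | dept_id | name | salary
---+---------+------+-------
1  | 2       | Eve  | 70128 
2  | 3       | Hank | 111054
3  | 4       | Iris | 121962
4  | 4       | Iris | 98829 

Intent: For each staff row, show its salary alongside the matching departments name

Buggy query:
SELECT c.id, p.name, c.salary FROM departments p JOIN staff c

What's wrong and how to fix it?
Bug: Missing join condition: each staff row is matched to all departments rows instead of just its own

Fix: Specify the join condition linking the foreign key to the parent id

Corrected query:
SELECT c.id, p.name, c.salary FROM departments p JOIN staff c ON c.dept_id = p.id

Result:
id | name      | salary
---+-----------+-------
1  | Marketing | 70128 
2  | Legal     | 111054
3  | Sales     | 121962
4  | Sales     | 98829 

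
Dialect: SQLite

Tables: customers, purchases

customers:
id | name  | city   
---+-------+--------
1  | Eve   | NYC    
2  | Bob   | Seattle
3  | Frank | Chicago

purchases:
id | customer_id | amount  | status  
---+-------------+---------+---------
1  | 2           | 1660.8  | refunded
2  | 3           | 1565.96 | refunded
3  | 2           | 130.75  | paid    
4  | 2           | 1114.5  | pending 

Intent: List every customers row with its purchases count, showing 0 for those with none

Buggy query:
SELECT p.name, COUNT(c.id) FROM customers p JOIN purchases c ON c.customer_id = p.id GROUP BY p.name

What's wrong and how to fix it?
Bug: INNER JOIN drops customers rows that have no matching purchases rows

Fix: Use LEFT JOIN so parents without children still appear (COUNT(c.id) gives 0)

Corrected query:
SELECT p.name, COUNT(c.id) FROM customers p LEFT JOIN purchases c ON c.customer_id = p.id GROUP BY p.name

Result:
name  | COUNT(c.id)
------+------------
Bob   | 3          
Eve   | 0          
Frank | 1          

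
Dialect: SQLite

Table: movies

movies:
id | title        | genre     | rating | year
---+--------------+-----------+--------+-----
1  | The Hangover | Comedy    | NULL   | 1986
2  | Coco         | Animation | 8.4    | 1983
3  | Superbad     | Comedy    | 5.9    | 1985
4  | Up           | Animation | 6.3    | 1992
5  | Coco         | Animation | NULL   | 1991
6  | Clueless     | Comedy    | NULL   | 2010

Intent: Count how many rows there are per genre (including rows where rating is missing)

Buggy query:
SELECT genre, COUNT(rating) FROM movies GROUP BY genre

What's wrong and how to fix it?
Bug: COUNT(rating) skips NULLs, so groups with missing rating are undercounted

Fix: Replace COUNT(rating) with COUNT(*)

Corrected query:
SELECT genre, COUNT(*) FROM movies GROUP BY genre

Result:
genre     | COUNT(*)
----------+---------
Animation | 3       
Comedy    | 3       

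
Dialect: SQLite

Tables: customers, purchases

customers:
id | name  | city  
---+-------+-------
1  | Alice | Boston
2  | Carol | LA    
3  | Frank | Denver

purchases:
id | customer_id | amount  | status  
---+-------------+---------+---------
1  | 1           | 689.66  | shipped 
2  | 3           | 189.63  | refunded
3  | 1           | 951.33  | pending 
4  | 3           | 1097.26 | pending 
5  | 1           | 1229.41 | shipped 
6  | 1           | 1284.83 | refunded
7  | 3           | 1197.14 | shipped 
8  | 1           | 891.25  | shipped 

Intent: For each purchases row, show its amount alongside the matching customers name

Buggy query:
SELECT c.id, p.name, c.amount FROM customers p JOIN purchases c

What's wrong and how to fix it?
Bug: JOIN with no ON clause produces a cartesian product; every purchases row pairs with every customers row

Fix: Specify the join condition linking the foreign key to the parent id

Corrected query:
SELECT c.id, p.name, c.amount FROM customers p JOIN purchases c ON c.customer_id = p.id

Result:
id | name  | amount 
---+-------+--------
1  | Alice | 689.66 
2  | Frank | 189.63 
3  | Alice | 951.33 
4  | Frank | 1097.26
5  | Alice | 1229.41
6  | Alice | 1284.83
7  | Frank | 1197.14
8  | Alice | 891.25 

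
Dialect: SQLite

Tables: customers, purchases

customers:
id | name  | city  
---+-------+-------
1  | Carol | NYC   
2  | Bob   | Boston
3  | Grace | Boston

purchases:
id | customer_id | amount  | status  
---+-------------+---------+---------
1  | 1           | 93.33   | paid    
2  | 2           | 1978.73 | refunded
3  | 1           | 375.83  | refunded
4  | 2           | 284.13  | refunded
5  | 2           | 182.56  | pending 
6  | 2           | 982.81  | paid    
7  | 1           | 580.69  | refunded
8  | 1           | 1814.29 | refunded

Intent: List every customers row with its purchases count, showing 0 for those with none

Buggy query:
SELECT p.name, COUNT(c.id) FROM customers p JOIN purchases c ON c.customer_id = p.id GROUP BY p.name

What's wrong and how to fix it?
Bug: An inner join excludes parents with zero children

Fix: Use LEFT JOIN so parents without children still appear (COUNT(c.id) gives 0)

Corrected query:
SELECT p.name, COUNT(c.id) FROM customers p LEFT JOIN purchases c ON c.customer_id = p.id GROUP BY p.name

Result:
name  | COUNT(c.id)
------+------------
Bob   | 4          
Carol | 4          
Grace | 0          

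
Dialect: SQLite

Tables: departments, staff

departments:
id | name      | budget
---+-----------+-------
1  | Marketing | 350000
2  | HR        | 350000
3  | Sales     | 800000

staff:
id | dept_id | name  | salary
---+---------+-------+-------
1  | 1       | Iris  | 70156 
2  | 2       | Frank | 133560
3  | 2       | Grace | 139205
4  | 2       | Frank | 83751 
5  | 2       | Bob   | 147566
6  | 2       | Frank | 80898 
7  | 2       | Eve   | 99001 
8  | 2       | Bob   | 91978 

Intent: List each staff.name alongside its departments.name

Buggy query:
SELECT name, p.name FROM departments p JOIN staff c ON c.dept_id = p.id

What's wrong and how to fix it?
Bug: Both tables have a 'name' column; the unqualified reference is ambiguous

Fix: Prefix ambiguous columns with the table alias

Corrected query:
SELECT c.name, p.name FROM departments p JOIN staff c ON c.dept_id = p.id

Result:
name  | name     
------+----------
Iris  | Marketing
Frank | HR       
Grace | HR       
Frank | HR       
Bob   | HR       
Frank | HR       
Eve   | HR       
Bob   | HR       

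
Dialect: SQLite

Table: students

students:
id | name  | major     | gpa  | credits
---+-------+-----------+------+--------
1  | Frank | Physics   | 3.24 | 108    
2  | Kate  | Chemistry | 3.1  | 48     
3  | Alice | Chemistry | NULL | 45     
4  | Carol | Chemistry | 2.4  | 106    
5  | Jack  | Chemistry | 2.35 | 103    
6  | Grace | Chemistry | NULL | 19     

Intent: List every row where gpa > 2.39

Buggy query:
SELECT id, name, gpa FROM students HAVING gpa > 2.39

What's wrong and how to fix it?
Bug: This is a non-aggregate query (no GROUP BY, no aggregates), so in SQLite the HAVING clause is invalid here; a row-level condition belongs in WHERE

Fix: Use WHERE for row-level filtering

Corrected query:
SELECT id, name, gpa FROM students WHERE gpa > 2.39

Result:
id | name  | gpa 
---+-------+-----
1  | Frank | 3.24
2  | Kate  | 3.1 
4  | Carol | 2.4 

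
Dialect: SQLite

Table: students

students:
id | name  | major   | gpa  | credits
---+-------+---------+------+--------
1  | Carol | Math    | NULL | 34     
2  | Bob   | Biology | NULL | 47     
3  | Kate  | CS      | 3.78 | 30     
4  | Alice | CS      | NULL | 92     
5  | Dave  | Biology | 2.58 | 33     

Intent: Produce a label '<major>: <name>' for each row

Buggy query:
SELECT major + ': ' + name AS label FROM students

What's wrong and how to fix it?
Bug: '+' is numeric addition; on text columns SQLite converts them to 0 instead of concatenating

Fix: Use the || operator for string concatenation

Corrected query:
SELECT major || ': ' || name AS label FROM students

Result:
label        
-------------
Math: Carol  
Biology: Bob 
CS: Kate     
CS: Alice    
Biology: Dave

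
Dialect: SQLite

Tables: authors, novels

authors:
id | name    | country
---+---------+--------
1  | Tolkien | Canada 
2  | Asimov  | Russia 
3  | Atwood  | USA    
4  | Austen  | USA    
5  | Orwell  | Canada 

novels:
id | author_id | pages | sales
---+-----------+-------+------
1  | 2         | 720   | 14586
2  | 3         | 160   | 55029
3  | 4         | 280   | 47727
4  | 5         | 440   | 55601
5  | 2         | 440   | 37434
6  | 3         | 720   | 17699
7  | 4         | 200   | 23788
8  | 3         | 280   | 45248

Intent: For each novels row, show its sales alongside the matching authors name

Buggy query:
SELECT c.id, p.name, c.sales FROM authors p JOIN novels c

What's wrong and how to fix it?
Bug: JOIN with no ON clause produces a cartesian product; every novels row pairs with every authors row

Fix: Add ON c.author_id = p.id to the JOIN

Corrected query:
SELECT c.id, p.name, c.sales FROM authors p JOIN novels c ON c.author_id = p.id

Result:
id | name   | sales
---+--------+------
1  | Asimov | 14586
2  | Atwood | 55029
3  | Austen | 47727
4  | Orwell | 55601
5  | Asimov | 37434
6  | Atwood | 17699
7  | Austen | 23788
8  | Atwood | 45248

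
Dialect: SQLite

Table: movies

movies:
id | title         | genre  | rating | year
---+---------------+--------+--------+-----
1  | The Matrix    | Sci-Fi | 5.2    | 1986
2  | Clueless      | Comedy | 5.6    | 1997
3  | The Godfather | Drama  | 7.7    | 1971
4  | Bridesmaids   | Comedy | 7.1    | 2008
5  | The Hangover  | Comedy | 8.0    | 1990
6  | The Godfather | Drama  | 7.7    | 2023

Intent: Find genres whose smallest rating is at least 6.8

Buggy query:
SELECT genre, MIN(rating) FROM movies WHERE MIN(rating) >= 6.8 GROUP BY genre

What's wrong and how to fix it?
Bug: Aggregates like MIN are computed per group after WHERE runs

Fix: Replace WHERE with HAVING after the GROUP BY

Corrected query:
SELECT genre, MIN(rating) FROM movies GROUP BY genre HAVING MIN(rating) >= 6.8

Result:
genre | MIN(rating)
------+------------
Drama | 7.7        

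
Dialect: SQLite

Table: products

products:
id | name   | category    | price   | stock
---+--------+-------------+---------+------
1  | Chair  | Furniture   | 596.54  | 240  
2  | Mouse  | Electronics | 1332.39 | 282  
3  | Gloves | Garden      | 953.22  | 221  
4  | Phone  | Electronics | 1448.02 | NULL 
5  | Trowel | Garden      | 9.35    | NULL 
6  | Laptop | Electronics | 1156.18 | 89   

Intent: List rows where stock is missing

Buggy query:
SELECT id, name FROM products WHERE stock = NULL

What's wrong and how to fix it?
Bug: '= NULL' is always unknown in SQL three-valued logic, so no rows match

Fix: Replace '= NULL' with 'IS NULL'

Corrected query:
SELECT id, name FROM products WHERE stock IS NULL

Result:
id | name  
---+-------
4  | Phone 
5  | Trowel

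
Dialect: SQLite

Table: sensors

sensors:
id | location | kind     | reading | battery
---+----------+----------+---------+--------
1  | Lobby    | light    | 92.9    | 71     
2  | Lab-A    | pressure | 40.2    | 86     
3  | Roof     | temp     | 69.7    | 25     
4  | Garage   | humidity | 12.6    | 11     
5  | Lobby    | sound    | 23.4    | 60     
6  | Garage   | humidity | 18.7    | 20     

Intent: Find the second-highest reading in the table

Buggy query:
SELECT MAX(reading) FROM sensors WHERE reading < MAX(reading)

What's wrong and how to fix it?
Bug: MAX(reading) on the right of the comparison is an aggregate-in-WHERE error

Fix: Compute the overall MAX in a subquery, then take MAX of rows below it

Corrected query:
SELECT MAX(reading) FROM sensors WHERE reading < (SELECT MAX(reading) FROM sensors)

Result:
MAX(reading)
------------
69.7        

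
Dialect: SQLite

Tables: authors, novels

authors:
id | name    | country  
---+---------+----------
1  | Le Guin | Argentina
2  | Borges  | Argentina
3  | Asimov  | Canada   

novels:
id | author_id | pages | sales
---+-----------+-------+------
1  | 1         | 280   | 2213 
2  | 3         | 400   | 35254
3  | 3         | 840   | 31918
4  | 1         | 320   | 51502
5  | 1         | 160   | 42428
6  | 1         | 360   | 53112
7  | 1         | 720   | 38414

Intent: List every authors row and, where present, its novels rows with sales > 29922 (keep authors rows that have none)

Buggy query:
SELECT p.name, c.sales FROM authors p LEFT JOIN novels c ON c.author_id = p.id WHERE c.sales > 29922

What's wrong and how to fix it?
Bug: Filtering c.sales in WHERE discards the NULL rows produced by LEFT JOIN, turning it into an inner join

Fix: Put 'c.sales > 29922' in the JOIN's ON clause instead of WHERE

Corrected query:
SELECT p.name, c.sales FROM authors p LEFT JOIN novels c ON c.author_id = p.id AND c.sales > 29922

Result:
name    | sales
--------+------
Le Guin | 38414
Le Guin | 42428
Le Guin | 51502
Le Guin | 53112
Borges  | NULL 
Asimov  | 31918
Asimov  | 35254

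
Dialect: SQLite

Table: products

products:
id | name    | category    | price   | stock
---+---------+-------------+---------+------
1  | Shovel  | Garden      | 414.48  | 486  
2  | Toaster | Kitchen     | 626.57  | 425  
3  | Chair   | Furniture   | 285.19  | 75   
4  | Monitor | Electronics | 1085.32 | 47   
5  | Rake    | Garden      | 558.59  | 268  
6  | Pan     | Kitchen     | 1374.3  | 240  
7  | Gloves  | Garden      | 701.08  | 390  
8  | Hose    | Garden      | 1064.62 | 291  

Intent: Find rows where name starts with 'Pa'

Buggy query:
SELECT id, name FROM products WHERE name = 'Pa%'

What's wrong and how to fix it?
Bug: '=' compares the literal string including the % character; pattern matching needs LIKE

Fix: Replace '=' with LIKE so 'Pa%' is treated as a pattern

Corrected query:
SELECT id, name FROM products WHERE name LIKE 'Pa%'

Result:
id | name
---+-----
6  | Pan 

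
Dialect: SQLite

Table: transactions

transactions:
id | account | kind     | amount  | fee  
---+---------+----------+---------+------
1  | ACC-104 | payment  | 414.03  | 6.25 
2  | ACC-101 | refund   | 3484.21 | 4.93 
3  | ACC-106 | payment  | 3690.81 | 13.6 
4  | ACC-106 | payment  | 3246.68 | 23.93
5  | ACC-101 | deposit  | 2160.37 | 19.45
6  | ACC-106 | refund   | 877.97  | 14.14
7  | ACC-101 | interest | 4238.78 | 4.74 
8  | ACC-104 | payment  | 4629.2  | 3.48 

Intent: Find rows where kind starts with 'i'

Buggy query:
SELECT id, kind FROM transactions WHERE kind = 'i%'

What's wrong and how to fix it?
Bug: '=' compares the literal string including the % character; pattern matching needs LIKE

Fix: Use LIKE for wildcard pattern matching

Corrected query:
SELECT id, kind FROM transactions WHERE kind LIKE 'i%'

Result:
id | kind    
---+---------
7  | interest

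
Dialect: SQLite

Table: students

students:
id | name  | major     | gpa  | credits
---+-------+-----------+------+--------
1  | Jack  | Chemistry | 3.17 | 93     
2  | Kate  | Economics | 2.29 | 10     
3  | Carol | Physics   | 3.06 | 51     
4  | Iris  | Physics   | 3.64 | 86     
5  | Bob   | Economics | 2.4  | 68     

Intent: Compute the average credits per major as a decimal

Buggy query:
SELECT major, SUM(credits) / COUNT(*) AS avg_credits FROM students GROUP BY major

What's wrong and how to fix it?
Bug: SUM(credits) and COUNT(*) are both integers; the division truncates the fractional part

Fix: Multiply by 1.0 (or CAST to REAL) to force floating-point division

Corrected query:
SELECT major, SUM(credits) * 1.0 / COUNT(*) AS avg_credits FROM students GROUP BY major

Result:
major     | avg_credits
----------+------------
Chemistry | 93         
Economics | 39         
Physics   | 68.5       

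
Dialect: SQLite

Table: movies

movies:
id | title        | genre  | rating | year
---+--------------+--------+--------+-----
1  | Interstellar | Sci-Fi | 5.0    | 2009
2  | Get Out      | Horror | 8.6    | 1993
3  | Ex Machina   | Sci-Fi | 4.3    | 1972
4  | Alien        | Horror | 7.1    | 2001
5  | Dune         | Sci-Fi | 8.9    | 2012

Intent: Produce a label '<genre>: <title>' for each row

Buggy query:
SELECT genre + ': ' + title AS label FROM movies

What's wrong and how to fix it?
Bug: SQLite uses || for string concatenation; + coerces text to numbers (yielding 0)

Fix: Use the || operator for string concatenation

Corrected query:
SELECT genre || ': ' || title AS label FROM movies

Result:
label               
--------------------
Sci-Fi: Interstellar
Horror: Get Out     
Sci-Fi: Ex Machina  
Horror: Alien       
Sci-Fi: Dune        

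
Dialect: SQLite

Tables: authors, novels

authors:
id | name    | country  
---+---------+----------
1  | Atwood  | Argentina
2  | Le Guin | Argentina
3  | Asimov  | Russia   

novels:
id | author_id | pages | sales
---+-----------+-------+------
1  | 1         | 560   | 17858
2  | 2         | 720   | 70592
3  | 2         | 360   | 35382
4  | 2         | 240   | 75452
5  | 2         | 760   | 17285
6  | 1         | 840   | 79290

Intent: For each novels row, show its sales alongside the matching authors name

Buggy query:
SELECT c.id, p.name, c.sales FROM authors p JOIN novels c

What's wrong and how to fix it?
Bug: JOIN with no ON clause produces a cartesian product; every novels row pairs with every authors row

Fix: Add ON c.author_id = p.id to the JOIN

Corrected query:
SELECT c.id, p.name, c.sales FROM authors p JOIN novels c ON c.author_id = p.id

Result:
id | name    | sales
---+---------+------
1  | Atwood  | 17858
2  | Le Guin | 70592
3  | Le Guin | 35382
4  | Le Guin | 75452
5  | Le Guin | 17285
6  | Atwood  | 79290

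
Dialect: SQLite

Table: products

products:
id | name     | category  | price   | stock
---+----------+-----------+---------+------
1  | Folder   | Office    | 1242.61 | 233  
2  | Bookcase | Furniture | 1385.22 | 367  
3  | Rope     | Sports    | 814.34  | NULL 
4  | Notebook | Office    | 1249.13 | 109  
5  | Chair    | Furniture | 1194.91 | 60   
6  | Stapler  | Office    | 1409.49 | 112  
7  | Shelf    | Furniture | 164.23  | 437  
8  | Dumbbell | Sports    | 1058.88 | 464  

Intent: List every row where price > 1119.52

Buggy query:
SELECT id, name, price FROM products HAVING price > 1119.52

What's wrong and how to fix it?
Bug: This is a non-aggregate query (no GROUP BY, no aggregates), so in SQLite the HAVING clause is invalid here; a row-level condition belongs in WHERE

Fix: Replace HAVING with WHERE since the condition applies to individual rows

Corrected query:
SELECT id, name, price FROM products WHERE price > 1119.52

Result:
id | name     | price  
---+----------+--------
1  | Folder   | 1242.61
2  | Bookcase | 1385.22
4  | Notebook | 1249.13
5  | Chair    | 1194.91
6  | Stapler  | 1409.49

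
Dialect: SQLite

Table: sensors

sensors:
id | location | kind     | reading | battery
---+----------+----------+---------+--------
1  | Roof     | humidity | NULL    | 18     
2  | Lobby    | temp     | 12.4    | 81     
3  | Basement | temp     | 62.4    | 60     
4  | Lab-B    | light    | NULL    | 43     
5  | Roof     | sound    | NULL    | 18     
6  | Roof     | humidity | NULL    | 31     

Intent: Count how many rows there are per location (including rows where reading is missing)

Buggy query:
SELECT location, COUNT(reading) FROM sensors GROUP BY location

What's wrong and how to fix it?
Bug: COUNT(column) counts non-NULL values only; rows with NULL reading aren't counted

Fix: Replace COUNT(reading) with COUNT(*)

Corrected query:
SELECT location, COUNT(*) FROM sensors GROUP BY location

Result:
location | COUNT(*)
---------+---------
Basement | 1       
Lab-B    | 1       
Lobby    | 1       
Roof     | 3       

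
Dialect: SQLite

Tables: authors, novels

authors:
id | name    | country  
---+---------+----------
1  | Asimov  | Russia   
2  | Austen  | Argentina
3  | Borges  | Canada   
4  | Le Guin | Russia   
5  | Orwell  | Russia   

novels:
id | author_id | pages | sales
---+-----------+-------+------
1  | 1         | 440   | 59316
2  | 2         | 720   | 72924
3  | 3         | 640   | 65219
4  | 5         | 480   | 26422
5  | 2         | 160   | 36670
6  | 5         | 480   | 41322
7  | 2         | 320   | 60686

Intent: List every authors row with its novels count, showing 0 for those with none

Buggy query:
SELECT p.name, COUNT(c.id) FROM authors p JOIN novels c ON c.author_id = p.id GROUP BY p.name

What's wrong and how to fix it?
Bug: An inner join excludes parents with zero children

Fix: Use LEFT JOIN so parents without children still appear (COUNT(c.id) gives 0)

Corrected query:
SELECT p.name, COUNT(c.id) FROM authors p LEFT JOIN novels c ON c.author_id = p.id GROUP BY p.name

Result:
name    | COUNT(c.id)
--------+------------
Asimov  | 1          
Austen  | 3          
Borges  | 1          
Le Guin | 0          
Orwell  | 2          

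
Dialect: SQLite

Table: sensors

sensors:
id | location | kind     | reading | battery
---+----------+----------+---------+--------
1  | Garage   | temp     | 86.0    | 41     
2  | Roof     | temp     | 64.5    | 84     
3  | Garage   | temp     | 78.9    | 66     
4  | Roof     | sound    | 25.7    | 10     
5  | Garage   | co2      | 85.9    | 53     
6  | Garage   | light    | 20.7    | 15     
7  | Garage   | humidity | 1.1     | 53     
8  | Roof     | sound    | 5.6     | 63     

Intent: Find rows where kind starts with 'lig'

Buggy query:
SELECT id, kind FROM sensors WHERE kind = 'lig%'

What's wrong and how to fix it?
Bug: '=' compares the literal string including the % character; pattern matching needs LIKE

Fix: Use LIKE for wildcard pattern matching

Corrected query:
SELECT id, kind FROM sensors WHERE kind LIKE 'lig%'

Result:
id | kind 
---+------
6  | light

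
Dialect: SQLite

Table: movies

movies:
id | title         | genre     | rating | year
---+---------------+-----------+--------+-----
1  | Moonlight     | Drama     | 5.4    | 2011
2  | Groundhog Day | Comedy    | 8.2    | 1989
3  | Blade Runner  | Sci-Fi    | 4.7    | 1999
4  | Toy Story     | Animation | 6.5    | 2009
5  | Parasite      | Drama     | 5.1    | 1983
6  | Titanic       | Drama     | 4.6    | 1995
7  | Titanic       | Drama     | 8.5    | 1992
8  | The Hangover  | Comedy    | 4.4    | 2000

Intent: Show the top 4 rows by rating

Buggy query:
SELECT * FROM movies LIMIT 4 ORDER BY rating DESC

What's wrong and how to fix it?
Bug: LIMIT must come after ORDER BY

Fix: Sort with ORDER BY, then apply LIMIT

Corrected query:
SELECT * FROM movies ORDER BY rating DESC LIMIT 4

Result:
id | title         | genre     | rating | year
---+---------------+-----------+--------+-----
7  | Titanic       | Drama     | 8.5    | 1992
2  | Groundhog Day | Comedy    | 8.2    | 1989
4  | Toy Story     | Animation | 6.5    | 2009
1  | Moonlight     | Drama     | 5.4    | 2011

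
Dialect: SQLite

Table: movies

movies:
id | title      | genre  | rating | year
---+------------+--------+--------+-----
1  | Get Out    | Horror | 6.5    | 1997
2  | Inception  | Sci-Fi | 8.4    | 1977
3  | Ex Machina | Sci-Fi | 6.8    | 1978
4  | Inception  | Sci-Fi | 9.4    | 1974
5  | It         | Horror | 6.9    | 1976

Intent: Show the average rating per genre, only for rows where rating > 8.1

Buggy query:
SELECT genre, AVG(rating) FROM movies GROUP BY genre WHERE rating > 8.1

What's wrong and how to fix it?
Bug: WHERE cannot follow GROUP BY

Fix: Move the WHERE clause before GROUP BY

Corrected query:
SELECT genre, AVG(rating) FROM movies WHERE rating > 8.1 GROUP BY genre

Result:
genre  | AVG(rating)
-------+------------
Sci-Fi | 8.9        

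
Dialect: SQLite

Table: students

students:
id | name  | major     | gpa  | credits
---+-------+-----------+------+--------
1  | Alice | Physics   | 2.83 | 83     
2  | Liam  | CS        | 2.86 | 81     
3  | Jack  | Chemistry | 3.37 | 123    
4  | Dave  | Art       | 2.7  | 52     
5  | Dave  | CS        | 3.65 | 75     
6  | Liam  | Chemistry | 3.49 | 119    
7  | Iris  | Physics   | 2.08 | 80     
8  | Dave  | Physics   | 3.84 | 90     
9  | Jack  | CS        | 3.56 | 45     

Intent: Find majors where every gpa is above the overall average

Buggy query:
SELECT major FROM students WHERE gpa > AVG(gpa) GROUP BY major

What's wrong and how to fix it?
Bug: AVG() is an aggregate; it can't sit directly in WHERE

Fix: Compute the overall average in a scalar subquery and compare each group's MIN against it in HAVING

Corrected query:
SELECT major FROM students GROUP BY major HAVING MIN(gpa) > (SELECT AVG(gpa) FROM students)

Result:
major    
---------
Chemistry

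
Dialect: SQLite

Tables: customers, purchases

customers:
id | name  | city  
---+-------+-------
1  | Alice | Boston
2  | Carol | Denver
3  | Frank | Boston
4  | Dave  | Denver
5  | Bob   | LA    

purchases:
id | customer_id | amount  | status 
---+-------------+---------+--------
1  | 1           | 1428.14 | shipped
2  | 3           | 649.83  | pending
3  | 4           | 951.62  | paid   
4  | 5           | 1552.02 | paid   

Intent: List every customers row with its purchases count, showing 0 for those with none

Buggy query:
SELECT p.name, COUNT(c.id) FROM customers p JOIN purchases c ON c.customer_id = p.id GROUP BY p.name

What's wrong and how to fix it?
Bug: INNER JOIN drops customers rows that have no matching purchases rows

Fix: Switch to LEFT JOIN to retain unmatched parent rows

Corrected query:
SELECT p.name, COUNT(c.id) FROM customers p LEFT JOIN purchases c ON c.customer_id = p.id GROUP BY p.name

Result:
name  | COUNT(c.id)
------+------------
Alice | 1          
Bob   | 1          
Carol | 0          
Dave  | 1          
Frank | 1          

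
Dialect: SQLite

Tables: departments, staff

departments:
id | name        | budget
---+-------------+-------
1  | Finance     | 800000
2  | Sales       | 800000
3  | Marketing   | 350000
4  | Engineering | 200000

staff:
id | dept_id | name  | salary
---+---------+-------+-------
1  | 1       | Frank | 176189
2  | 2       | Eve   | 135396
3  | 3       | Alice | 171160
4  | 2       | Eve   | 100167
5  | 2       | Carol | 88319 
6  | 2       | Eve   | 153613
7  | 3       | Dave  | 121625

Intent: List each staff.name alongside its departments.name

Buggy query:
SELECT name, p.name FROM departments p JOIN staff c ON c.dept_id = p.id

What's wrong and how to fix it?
Bug: Both tables have a 'name' column; the unqualified reference is ambiguous

Fix: Qualify the column with its table alias (c.name)

Corrected query:
SELECT c.name, p.name FROM departments p JOIN staff c ON c.dept_id = p.id

Result:
name  | name     
------+----------
Frank | Finance  
Eve   | Sales    
Alice | Marketing
Eve   | Sales    
Carol | Sales    
Eve   | Sales    
Dave  | Marketing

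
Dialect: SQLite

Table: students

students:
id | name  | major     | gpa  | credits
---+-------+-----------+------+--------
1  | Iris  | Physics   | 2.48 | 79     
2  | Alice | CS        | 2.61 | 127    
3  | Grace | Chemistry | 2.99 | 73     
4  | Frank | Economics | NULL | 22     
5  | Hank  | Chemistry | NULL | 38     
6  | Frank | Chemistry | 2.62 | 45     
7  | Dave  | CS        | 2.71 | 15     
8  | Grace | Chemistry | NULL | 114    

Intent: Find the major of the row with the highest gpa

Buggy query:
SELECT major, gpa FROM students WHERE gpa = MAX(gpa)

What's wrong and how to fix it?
Bug: MAX(gpa) is an aggregate and cannot be used directly in WHERE

Fix: Wrap MAX in a scalar subquery so WHERE compares against a single value

Corrected query:
SELECT major, gpa FROM students WHERE gpa = (SELECT MAX(gpa) FROM students)

Result:
major     | gpa 
----------+-----
Chemistry | 2.99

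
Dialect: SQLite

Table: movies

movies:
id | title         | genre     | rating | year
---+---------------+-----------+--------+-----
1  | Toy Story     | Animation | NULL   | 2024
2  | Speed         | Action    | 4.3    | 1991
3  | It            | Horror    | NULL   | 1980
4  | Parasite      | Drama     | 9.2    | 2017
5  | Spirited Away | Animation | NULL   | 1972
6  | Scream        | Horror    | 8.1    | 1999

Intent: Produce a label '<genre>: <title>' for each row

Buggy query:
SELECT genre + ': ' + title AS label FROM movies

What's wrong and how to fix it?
Bug: '+' is numeric addition; on text columns SQLite converts them to 0 instead of concatenating

Fix: Replace + with || to concatenate text

Corrected query:
SELECT genre || ': ' || title AS label FROM movies

Result:
label                   
------------------------
Animation: Toy Story    
Action: Speed           
Horror: It              
Drama: Parasite         
Animation: Spirited Away
Horror: Scream          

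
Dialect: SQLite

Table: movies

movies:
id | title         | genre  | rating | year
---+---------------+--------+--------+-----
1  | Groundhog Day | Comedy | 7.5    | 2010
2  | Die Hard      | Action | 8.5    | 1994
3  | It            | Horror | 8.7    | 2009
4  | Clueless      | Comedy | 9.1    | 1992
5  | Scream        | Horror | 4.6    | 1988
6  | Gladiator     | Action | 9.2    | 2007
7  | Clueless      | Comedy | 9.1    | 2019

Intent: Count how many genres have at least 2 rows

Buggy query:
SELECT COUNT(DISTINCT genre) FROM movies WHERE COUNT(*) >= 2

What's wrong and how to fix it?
Bug: COUNT(*) cannot appear in WHERE; the per-group count doesn't exist yet

Fix: Group first with HAVING COUNT(*) >= 2, then COUNT the resulting groups

Corrected query:
SELECT COUNT(*) FROM (SELECT genre FROM movies GROUP BY genre HAVING COUNT(*) >= 2)

Result:
COUNT(*)
--------
3       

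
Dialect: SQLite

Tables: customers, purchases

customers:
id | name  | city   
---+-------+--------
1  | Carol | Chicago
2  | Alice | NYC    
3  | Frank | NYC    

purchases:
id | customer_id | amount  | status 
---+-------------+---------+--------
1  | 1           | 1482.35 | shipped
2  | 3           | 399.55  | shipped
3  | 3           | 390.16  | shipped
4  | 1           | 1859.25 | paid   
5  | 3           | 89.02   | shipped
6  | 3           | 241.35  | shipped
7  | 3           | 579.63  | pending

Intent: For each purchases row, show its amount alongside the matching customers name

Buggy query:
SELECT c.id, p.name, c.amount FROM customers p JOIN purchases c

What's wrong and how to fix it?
Bug: JOIN with no ON clause produces a cartesian product; every purchases row pairs with every customers row

Fix: Specify the join condition linking the foreign key to the parent id

Corrected query:
SELECT c.id, p.name, c.amount FROM customers p JOIN purchases c ON c.customer_id = p.id

Result:
id | name  | amount 
---+-------+--------
1  | Carol | 1482.35
2  | Frank | 399.55 
3  | Frank | 390.16 
4  | Carol | 1859.25
5  | Frank | 89.02  
6  | Frank | 241.35 
7  | Frank | 579.63 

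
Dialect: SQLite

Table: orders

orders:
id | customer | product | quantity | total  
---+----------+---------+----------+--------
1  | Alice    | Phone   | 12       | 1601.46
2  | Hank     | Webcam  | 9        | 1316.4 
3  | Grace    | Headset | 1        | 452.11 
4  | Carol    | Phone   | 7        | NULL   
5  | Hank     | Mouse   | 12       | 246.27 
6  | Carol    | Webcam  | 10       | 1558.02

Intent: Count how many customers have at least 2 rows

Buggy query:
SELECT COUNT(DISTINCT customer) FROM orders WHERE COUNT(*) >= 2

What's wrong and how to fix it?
Bug: WHERE filters individual rows, not groups, so a group-level COUNT is invalid there

Fix: Use a subquery that GROUPs and filters with HAVING, then count its rows

Corrected query:
SELECT COUNT(*) FROM (SELECT customer FROM orders GROUP BY customer HAVING COUNT(*) >= 2)

Result:
COUNT(*)
--------
2       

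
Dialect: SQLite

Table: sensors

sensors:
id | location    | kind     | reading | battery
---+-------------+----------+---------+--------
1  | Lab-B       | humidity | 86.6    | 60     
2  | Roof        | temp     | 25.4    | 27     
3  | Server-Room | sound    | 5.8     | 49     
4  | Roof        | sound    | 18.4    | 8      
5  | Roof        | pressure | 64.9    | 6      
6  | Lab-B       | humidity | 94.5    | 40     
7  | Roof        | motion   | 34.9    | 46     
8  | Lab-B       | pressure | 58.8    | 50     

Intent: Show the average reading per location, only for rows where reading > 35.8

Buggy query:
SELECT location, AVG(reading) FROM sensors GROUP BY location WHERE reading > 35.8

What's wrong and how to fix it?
Bug: WHERE cannot follow GROUP BY

Fix: Move the WHERE clause before GROUP BY

Corrected query:
SELECT location, AVG(reading) FROM sensors WHERE reading > 35.8 GROUP BY location

Result:
location | AVG(reading)
---------+-------------
Lab-B    | 79.966667   
Roof     | 64.9        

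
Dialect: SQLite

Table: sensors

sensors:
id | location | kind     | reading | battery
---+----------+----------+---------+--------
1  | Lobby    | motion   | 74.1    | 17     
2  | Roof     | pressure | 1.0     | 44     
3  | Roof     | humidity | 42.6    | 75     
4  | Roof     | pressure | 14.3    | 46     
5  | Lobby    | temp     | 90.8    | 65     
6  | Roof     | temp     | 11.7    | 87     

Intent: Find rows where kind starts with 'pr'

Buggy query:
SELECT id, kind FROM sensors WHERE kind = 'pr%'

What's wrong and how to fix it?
Bug: Wildcards only work with LIKE; '=' treats '%' as a literal character

Fix: Replace '=' with LIKE so 'pr%' is treated as a pattern

Corrected query:
SELECT id, kind FROM sensors WHERE kind LIKE 'pr%'

Result:
id | kind    
---+---------
2  | pressure
4  | pressure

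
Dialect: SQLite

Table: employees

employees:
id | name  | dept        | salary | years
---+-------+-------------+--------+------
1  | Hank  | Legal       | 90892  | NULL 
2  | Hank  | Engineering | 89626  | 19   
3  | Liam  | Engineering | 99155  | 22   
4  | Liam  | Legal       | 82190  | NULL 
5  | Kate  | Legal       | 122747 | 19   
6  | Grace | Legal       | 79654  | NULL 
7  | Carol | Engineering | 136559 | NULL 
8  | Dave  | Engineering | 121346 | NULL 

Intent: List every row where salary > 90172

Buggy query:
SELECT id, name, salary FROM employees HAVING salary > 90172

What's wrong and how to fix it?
Bug: This is a non-aggregate query (no GROUP BY, no aggregates), so in SQLite the HAVING clause is invalid here; a row-level condition belongs in WHERE

Fix: Use WHERE for row-level filtering

Corrected query:
SELECT id, name, salary FROM employees WHERE salary > 90172

Result:
id | name  | salary
---+-------+-------
1  | Hank  | 90892 
3  | Liam  | 99155 
5  | Kate  | 122747
7  | Carol | 136559
8  | Dave  | 121346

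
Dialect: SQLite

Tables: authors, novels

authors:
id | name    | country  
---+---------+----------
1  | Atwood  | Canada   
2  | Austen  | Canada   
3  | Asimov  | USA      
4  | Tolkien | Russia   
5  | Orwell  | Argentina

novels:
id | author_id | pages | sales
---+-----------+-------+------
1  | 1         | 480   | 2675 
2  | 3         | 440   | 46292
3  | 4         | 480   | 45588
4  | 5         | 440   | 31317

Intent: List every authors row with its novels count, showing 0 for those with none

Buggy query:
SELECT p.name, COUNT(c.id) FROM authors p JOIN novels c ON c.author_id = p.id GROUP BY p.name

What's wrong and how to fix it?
Bug: An inner join excludes parents with zero children

Fix: Switch to LEFT JOIN to retain unmatched parent rows

Corrected query:
SELECT p.name, COUNT(c.id) FROM authors p LEFT JOIN novels c ON c.author_id = p.id GROUP BY p.name

Result:
name    | COUNT(c.id)
--------+------------
Asimov  | 1          
Atwood  | 1          
Austen  | 0          
Orwell  | 1          
Tolkien | 1          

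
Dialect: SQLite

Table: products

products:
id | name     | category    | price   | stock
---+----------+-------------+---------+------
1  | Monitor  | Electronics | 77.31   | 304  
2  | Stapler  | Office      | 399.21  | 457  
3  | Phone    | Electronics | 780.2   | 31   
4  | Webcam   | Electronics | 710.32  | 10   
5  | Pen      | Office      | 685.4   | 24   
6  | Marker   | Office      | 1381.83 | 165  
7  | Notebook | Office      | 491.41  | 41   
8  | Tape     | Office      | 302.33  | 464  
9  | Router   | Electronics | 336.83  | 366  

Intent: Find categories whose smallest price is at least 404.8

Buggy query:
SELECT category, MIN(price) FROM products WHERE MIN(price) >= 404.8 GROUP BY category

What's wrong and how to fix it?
Bug: MIN() in WHERE is a misuse of aggregate

Fix: Use HAVING for the per-group MIN condition

Corrected query:
SELECT category, MIN(price) FROM products GROUP BY category HAVING MIN(price) >= 404.8

Result:
(no rows)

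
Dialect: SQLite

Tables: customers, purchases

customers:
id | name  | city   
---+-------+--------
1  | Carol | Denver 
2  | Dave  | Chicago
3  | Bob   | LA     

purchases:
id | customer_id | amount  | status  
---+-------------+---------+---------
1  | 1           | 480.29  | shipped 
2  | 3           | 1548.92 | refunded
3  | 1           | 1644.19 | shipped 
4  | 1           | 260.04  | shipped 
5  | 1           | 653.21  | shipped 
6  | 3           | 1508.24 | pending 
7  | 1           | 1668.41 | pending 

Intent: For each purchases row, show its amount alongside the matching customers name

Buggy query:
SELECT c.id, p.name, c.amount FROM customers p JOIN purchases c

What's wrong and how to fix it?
Bug: Missing join condition: each purchases row is matched to all customers rows instead of just its own

Fix: Add ON c.customer_id = p.id to the JOIN

Corrected query:
SELECT c.id, p.name, c.amount FROM customers p JOIN purchases c ON c.customer_id = p.id

Result:
id | name  | amount 
---+-------+--------
1  | Carol | 480.29 
2  | Bob   | 1548.92
3  | Carol | 1644.19
4  | Carol | 260.04 
5  | Carol | 653.21 
6  | Bob   | 1508.24
7  | Carol | 1668.41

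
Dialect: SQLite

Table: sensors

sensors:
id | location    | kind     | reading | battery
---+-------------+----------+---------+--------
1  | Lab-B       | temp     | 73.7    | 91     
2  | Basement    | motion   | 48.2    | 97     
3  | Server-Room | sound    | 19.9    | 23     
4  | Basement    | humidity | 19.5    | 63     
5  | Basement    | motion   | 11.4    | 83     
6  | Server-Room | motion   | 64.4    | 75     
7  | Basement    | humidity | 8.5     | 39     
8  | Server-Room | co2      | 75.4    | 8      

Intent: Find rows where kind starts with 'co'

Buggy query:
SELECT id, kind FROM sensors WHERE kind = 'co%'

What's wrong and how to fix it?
Bug: '=' compares the literal string including the % character; pattern matching needs LIKE

Fix: Use LIKE for wildcard pattern matching

Corrected query:
SELECT id, kind FROM sensors WHERE kind LIKE 'co%'

Result:
id | kind
---+-----
8  | co2 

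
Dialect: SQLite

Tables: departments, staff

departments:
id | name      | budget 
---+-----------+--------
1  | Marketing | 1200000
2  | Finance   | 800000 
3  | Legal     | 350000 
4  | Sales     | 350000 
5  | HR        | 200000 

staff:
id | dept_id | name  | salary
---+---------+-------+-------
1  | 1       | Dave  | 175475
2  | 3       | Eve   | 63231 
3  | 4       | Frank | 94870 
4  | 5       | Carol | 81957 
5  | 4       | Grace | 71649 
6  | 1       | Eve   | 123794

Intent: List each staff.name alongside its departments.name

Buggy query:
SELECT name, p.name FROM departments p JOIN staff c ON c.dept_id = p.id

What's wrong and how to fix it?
Bug: Both tables have a 'name' column; the unqualified reference is ambiguous

Fix: Qualify the column with its table alias (c.name)

Corrected query:
SELECT c.name, p.name FROM departments p JOIN staff c ON c.dept_id = p.id

Result:
name  | name     
------+----------
Dave  | Marketing
Eve   | Legal    
Frank | Sales    
Carol | HR       
Grace | Sales    
Eve   | Marketing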